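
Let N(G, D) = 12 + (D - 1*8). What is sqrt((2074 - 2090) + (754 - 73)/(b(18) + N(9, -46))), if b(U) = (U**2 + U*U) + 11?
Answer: I*sqrt(5670847)/617 ≈ 3.8596*I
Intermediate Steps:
b(U) = 11 + 2*U**2 (b(U) = (U**2 + U**2) + 11 = 2*U**2 + 11 = 11 + 2*U**2)
N(G, D) = 4 + D (N(G, D) = 12 + (D - 8) = 12 + (-8 + D) = 4 + D)
sqrt((2074 - 2090) + (754 - 73)/(b(18) + N(9, -46))) = sqrt((2074 - 2090) + (754 - 73)/((11 + 2*18**2) + (4 - 46))) = sqrt(-16 + 681/((11 + 2*324) - 42)) = sqrt(-16 + 681/((11 + 648) - 42)) = sqrt(-16 + 681/(659 - 42)) = sqrt(-16 + 681/617) = sqrt(-9191/617) = I*sqrt(5670847)/617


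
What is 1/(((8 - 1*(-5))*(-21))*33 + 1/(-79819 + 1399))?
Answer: -78420/706485781 ≈ -0.00011100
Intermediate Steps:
1/(((8 - 1*(-5))*(-21))*33 + 1/(-79819 + 1399)) = 1/(((8 + 5)*(-21))*33 + 1/(-78420)) = 1/((13*(-21))*33 - 1/78420) = 1/(-273*33 - 1/78420) = 1/(-9009 - 1/78420) = 1/(-706485781/78420) = -78420/706485781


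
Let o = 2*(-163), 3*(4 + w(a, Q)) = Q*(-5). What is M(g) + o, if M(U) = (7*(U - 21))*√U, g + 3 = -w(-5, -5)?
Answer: -326 - 595*I*√66/9 ≈ -326.0 - 537.09*I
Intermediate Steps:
w(a, Q) = -4 - 5*Q/3 (w(a, Q) = -4 + (Q*(-5))/3 = -4 + (-5*Q)/3 = -4 - 5*Q/3)
o = -326
g = -22/3 (g = -3 - (-4 - 5/3*(-5)) = -3 - (-4 + 25/3) = -3 - 1*13/3 = -3 - 13/3 = -22/3 ≈ -7.3333)
M(U) = √U*(-147 + 7*U) (M(U) = (7*(-21 + U))*√U = (-147 + 7*U)*√U = √U*(-147 + 7*U))
M(g) + o = 7*√(-22/3)*(-21 - 22/3) - 326 = 7*(I*√66/3)*(-85/3) - 326 = -595*I*√66/9 - 326 = -326 - 595*I*√66/9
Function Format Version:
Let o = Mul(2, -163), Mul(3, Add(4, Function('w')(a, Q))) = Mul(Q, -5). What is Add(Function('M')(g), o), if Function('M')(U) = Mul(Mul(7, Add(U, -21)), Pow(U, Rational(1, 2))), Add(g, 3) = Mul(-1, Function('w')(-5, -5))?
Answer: Add(-326, Mul(Rational(-595, 9), I, Pow(66, Rational(1, 2)))) ≈ Add(-326.00, Mul(-537.09, I))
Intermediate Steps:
Function('w')(a, Q) = Add(-4, Mul(Rational(-5, 3), Q)) (Function('w')(a, Q) = Add(-4, Mul(Rational(1, 3), Mul(Q, -5))) = Add(-4, Mul(Rational(1, 3), Mul(-5, Q))) = Add(-4, Mul(Rational(-5, 3), Q)))
o = -326
g = Rational(-22, 3) (g = Add(-3, Mul(-1, Add(-4, Mul(Rational(-5, 3), -5)))) = Add(-3, Mul(-1, Add(-4, Rational(25, 3)))) = Add(-3, Mul(-1, Rational(13, 3))) = Add(-3, Rational(-13, 3)) = Rational(-22, 3) ≈ -7.3333)
Function('M')(U) = Mul(Pow(U, Rational(1, 2)), Add(-147, Mul(7, U))) (Function('M')(U) = Mul(Mul(7, Add(-21, U)), Pow(U, Rational(1, 2))) = Mul(Add(-147, Mul(7, U)), Pow(U, Rational(1, 2))) = Mul(Pow(U, Rational(1, 2)), Add(-147, Mul(7, U))))
Add(Function('M')(g), o) = Add(Mul(7, Pow(Rational(-22, 3), Rational(1, 2)), Add(-21, Rational(-22, 3))), -326) = Add(Mul(7, Mul(Rational(1, 3), I, Pow(66, Rational(1, 2))), Rational(-85, 3)), -326) = Add(Mul(Rational(-595, 9), I, Pow(66, Rational(1, 2))), -326) = Add(-326, Mul(Rational(-595, 9), I, Pow(66, Rational(1, 2))))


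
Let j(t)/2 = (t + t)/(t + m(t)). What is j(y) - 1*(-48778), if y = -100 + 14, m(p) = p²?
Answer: 4146126/85 ≈ 48778.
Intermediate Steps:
y = -86
j(t) = 4*t/(t + t²) (j(t) = 2*((t + t)/(t + t²)) = 2*((2*t)/(t + t²)) = 2*(2*t/(t + t²)) = 4*t/(t + t²))
j(y) - 1*(-48778) = 4/(1 - 86) - 1*(-48778) = 4/(-85) + 48778 = 4*(-1/85) + 48778 = -4/85 + 48778 = 4146126/85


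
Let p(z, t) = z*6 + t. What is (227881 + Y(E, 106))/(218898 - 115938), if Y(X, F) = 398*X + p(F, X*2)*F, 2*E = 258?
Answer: 373987/102960 ≈ 3.6324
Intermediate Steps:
E = 129 (E = (½)*258 = 129)
p(z, t) = t + 6*z (p(z, t) = 6*z + t = t + 6*z)
Y(X, F) = 398*X + F*(2*X + 6*F) (Y(X, F) = 398*X + (X*2 + 6*F)*F = 398*X + (2*X + 6*F)*F = 398*X + F*(2*X + 6*F))
(227881 + Y(E, 106))/(218898 - 115938) = (227881 + (398*129 + 2*106*(129 + 3*106)))/(218898 - 115938) = (227881 + (51342 + 2*106*(129 + 318)))/102960 = (227881 + (51342 + 2*106*447))*(1/102960) = (227881 + (51342 + 94764))*(1/102960) = (227881 + 146106)*(1/102960) = 373987*(1/102960) = 373987/102960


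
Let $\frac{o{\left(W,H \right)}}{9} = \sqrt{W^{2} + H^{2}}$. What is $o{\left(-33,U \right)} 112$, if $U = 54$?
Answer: $3024 \sqrt{445} \approx 63791.0$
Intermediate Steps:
$o{\left(W,H \right)} = 9 \sqrt{H^{2} + W^{2}}$ ($o{\left(W,H \right)} = 9 \sqrt{W^{2} + H^{2}} = 9 \sqrt{H^{2} + W^{2}}$)
$o{\left(-33,U \right)} 112 = 9 \sqrt{54^{2} + \left(-33\right)^{2}} \cdot 112 = 9 \sqrt{2916 + 1089} \cdot 112 = 9 \sqrt{4005} \cdot 112 = 9 \cdot 3 \sqrt{445} \cdot 112 = 27 \sqrt{445} \cdot 112 = 3024 \sqrt{445}$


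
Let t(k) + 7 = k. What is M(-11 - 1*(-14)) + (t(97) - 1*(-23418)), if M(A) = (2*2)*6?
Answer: 23532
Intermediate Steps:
t(k) = -7 + k
M(A) = 24 (M(A) = 4*6 = 24)
M(-11 - 1*(-14)) + (t(97) - 1*(-23418)) = 24 + ((-7 + 97) - 1*(-23418)) = 24 + (90 + 23418) = 24 + 23508 = 23532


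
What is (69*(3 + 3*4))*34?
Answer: 35190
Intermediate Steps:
(69*(3 + 3*4))*34 = (69*(3 + 12))*34 = (69*15)*34 = 1035*34 = 35190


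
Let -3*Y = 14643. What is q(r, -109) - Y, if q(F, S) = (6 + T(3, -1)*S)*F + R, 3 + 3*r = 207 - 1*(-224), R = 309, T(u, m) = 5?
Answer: -215122/3 ≈ -71707.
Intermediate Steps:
Y = -4881 (Y = -⅓*14643 = -4881)
r = 428/3 (r = -1 + (207 - 1*(-224))/3 = -1 + (207 + 224)/3 = -1 + (⅓)*431 = -1 + 431/3 = 428/3 ≈ 142.67)
q(F, S) = 309 + F*(6 + 5*S) (q(F, S) = (6 + 5*S)*F + 309 = F*(6 + 5*S) + 309 = 309 + F*(6 + 5*S))
q(r, -109) - Y = (309 + 6*(428/3) + 5*(428/3)*(-109)) - 1*(-4881) = (309 + 856 - 233260/3) + 4881 = -229765/3 + 4881 = -215122/3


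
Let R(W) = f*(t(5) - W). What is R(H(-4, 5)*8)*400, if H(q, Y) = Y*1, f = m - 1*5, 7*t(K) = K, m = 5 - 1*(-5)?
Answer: -550000/7 ≈ -78571.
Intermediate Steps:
m = 10 (m = 5 + 5 = 10)
t(K) = K/7
f = 5 (f = 10 - 1*5 = 10 - 5 = 5)
H(q, Y) = Y
R(W) = 25/7 - 5*W (R(W) = 5*((⅐)*5 - W) = 5*(5/7 - W) = 25/7 - 5*W)
R(H(-4, 5)*8)*400 = (25/7 - 25*8)*400 = (25/7 - 5*40)*400 = (25/7 - 200)*400 = -1375/7*400 = -550000/7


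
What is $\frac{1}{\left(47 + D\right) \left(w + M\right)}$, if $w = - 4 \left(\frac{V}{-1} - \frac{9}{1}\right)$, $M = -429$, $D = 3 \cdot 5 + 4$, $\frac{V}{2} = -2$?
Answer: $- \frac{1}{26994} \approx -3.7045 \cdot 10^{-5}$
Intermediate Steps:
$V = -4$ ($V = 2 \left(-2\right) = -4$)
$D = 19$ ($D = 15 + 4 = 19$)
$w = 20$ ($w = - 4 \left(- \frac{4}{-1} - \frac{9}{1}\right) = - 4 \left(\left(-4\right) \left(-1\right) - 9\right) = - 4 \left(4 - 9\right) = \left(-4\right) \left(-5\right) = 20$)
$\frac{1}{\left(47 + D\right) \left(w + M\right)} = \frac{1}{\left(47 + 19\right) \left(20 - 429\right)} = \frac{1}{66 \left(-409\right)} = \frac{1}{-26994} = - \frac{1}{26994}$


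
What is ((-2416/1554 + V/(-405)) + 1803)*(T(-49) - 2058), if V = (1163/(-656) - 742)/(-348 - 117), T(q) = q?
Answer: -3469989804884743/914204880 ≈ -3.7956e+6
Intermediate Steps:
V = 97583/61008 (V = (1163*(-1/656) - 742)/(-465) = (-1163/656 - 742)*(-1/465) = -487915/656*(-1/465) = 97583/61008 ≈ 1.5995)
((-2416/1554 + V/(-405)) + 1803)*(T(-49) - 2058) = ((-2416/1554 + (97583/61008)/(-405)) + 1803)*(-49 - 2058) = ((-2416*1/1554 + (97583/61008)*(-1/405)) + 1803)*(-2107) = ((-1208/777 - 97583/24708240) + 1803)*(-2107) = (-9974458637/6399434160 + 1803)*(-2107) = (11528205331843/6399434160)*(-2107) = -3469989804884743/914204880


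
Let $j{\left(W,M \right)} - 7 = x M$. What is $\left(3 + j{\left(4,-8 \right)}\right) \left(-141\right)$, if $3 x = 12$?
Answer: $3102$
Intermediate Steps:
$x = 4$ ($x = \frac{1}{3} \cdot 12 = 4$)
$j{\left(W,M \right)} = 7 + 4 M$
$\left(3 + j{\left(4,-8 \right)}\right) \left(-141\right) = \left(3 + \left(7 + 4 \left(-8\right)\right)\right) \left(-141\right) = \left(3 + \left(7 - 32\right)\right) \left(-141\right) = \left(3 - 25\right) \left(-141\right) = \left(-22\right) \left(-141\right) = 3102$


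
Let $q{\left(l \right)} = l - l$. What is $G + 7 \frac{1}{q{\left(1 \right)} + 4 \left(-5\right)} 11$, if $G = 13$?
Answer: $\frac{183}{20} \approx 9.15$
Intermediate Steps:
$q{\left(l \right)} = 0$
$G + 7 \frac{1}{q{\left(1 \right)} + 4 \left(-5\right)} 11 = 13 + 7 \frac{1}{0 + 4 \left(-5\right)} 11 = 13 + 7 \frac{1}{0 - 20} \cdot 11 = 13 + 7 \frac{1}{-20} \cdot 11 = 13 + 7 \left(\left(- \frac{1}{20}\right) 11\right) = 13 + 7 \left(- \frac{11}{20}\right) = 13 - \frac{77}{20} = \frac{183}{20}$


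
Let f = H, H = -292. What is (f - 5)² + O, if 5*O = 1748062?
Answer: 2189107/5 ≈ 4.3782e+5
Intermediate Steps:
f = -292
O = 1748062/5 (O = (⅕)*1748062 = 1748062/5 ≈ 3.4961e+5)
(f - 5)² + O = (-292 - 5)² + 1748062/5 = (-297)² + 1748062/5 = 88209 + 1748062/5 = 2189107/5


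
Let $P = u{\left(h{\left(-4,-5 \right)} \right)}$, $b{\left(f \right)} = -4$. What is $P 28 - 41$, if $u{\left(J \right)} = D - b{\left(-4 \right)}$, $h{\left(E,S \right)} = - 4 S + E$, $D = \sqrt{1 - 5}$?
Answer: $71 + 56 i \approx 71.0 + 56.0 i$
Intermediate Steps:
$D = 2 i$ ($D = \sqrt{-4} = 2 i \approx 2.0 i$)
$h{\left(E,S \right)} = E - 4 S$
$u{\left(J \right)} = 4 + 2 i$ ($u{\left(J \right)} = 2 i - -4 = 2 i + 4 = 4 + 2 i$)
$P = 4 + 2 i \approx 4.0 + 2.0 i$
$P 28 - 41 = \left(4 + 2 i\right) 28 - 41 = \left(112 + 56 i\right) - 41 = 71 + 56 i$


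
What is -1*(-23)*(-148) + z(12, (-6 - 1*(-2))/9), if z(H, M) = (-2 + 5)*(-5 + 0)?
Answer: -3419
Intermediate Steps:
z(H, M) = -15 (z(H, M) = 3*(-5) = -15)
-1*(-23)*(-148) + z(12, (-6 - 1*(-2))/9) = -1*(-23)*(-148) - 15 = 23*(-148) - 15 = -3404 - 15 = -3419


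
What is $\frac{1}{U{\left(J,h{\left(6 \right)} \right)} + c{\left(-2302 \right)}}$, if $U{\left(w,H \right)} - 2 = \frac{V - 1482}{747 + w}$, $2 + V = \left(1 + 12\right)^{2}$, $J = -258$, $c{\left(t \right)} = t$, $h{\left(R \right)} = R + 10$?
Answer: $- \frac{489}{1126015} \approx -0.00043427$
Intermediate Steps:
$h{\left(R \right)} = 10 + R$
$V = 167$ ($V = -2 + \left(1 + 12\right)^{2} = -2 + 13^{2} = -2 + 169 = 167$)
$U{\left(w,H \right)} = 2 - \frac{1315}{747 + w}$ ($U{\left(w,H \right)} = 2 + \frac{167 - 1482}{747 + w} = 2 - \frac{1315}{747 + w}$)
$\frac{1}{U{\left(J,h{\left(6 \right)} \right)} + c{\left(-2302 \right)}} = \frac{1}{\frac{179 + 2 \left(-258\right)}{747 - 258} - 2302} = \frac{1}{\frac{179 - 516}{489} - 2302} = \frac{1}{\frac{1}{489} \left(-337\right) - 2302} = \frac{1}{- \frac{337}{489} - 2302} = \frac{1}{- \frac{1126015}{489}} = - \frac{489}{1126015}$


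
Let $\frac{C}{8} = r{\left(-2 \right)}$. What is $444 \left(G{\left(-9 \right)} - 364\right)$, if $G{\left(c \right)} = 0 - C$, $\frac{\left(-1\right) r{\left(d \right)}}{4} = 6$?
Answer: $-76368$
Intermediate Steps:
$r{\left(d \right)} = -24$ ($r{\left(d \right)} = \left(-4\right) 6 = -24$)
$C = -192$ ($C = 8 \left(-24\right) = -192$)
$G{\left(c \right)} = 192$ ($G{\left(c \right)} = 0 - -192 = 0 + 192 = 192$)
$444 \left(G{\left(-9 \right)} - 364\right) = 444 \left(192 - 364\right) = 444 \left(-172\right) = -76368$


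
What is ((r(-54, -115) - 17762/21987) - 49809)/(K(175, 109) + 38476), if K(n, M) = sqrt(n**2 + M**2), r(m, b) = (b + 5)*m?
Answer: -3711262083134/3254867685909 + 192913093*sqrt(42506)/6509735371818 ≈ -1.1341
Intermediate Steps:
r(m, b) = m*(5 + b) (r(m, b) = (5 + b)*m = m*(5 + b))
K(n, M) = sqrt(M**2 + n**2)
((r(-54, -115) - 17762/21987) - 49809)/(K(175, 109) + 38476) = ((-54*(5 - 115) - 17762/21987) - 49809)/(sqrt(109**2 + 175**2) + 38476) = ((-54*(-110) - 17762/21987) - 49809)/(sqrt(11881 + 30625) + 38476) = ((5940 - 1*17762/21987) - 49809)/(sqrt(42506) + 38476) = ((5940 - 17762/21987) - 49809)/(38476 + sqrt(42506)) = (130585018/21987 - 49809)/(38476 + sqrt(42506)) = -964565465/(21987*(38476 + sqrt(42506)))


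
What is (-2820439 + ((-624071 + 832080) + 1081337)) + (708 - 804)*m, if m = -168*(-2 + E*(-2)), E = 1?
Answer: -1595605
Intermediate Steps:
m = 672 (m = -168*(-2 + 1*(-2)) = -168*(-2 - 2) = -168*(-4) = 672)
(-2820439 + ((-624071 + 832080) + 1081337)) + (708 - 804)*m = (-2820439 + ((-624071 + 832080) + 1081337)) + (708 - 804)*672 = (-2820439 + (208009 + 1081337)) - 96*672 = (-2820439 + 1289346) - 64512 = -1531093 - 64512 = -1595605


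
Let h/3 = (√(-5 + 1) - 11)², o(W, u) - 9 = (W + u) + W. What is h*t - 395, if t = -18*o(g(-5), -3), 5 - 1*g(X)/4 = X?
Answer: -543743 + 204336*I ≈ -5.4374e+5 + 2.0434e+5*I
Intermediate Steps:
g(X) = 20 - 4*X
o(W, u) = 9 + u + 2*W (o(W, u) = 9 + ((W + u) + W) = 9 + (u + 2*W) = 9 + u + 2*W)
h = 3*(-11 + 2*I)² (h = 3*(√(-5 + 1) - 11)² = 3*(√(-4) - 11)² = 3*(2*I - 11)² = 3*(-11 + 2*I)² ≈ 351.0 - 132.0*I)
t = -1548 (t = -18*(9 - 3 + 2*(20 - 4*(-5))) = -18*(9 - 3 + 2*(20 + 20)) = -18*(9 - 3 + 2*40) = -18*(9 - 3 + 80) = -18*86 = -1548)
h*t - 395 = (351 - 132*I)*(-1548) - 395 = (-543348 + 204336*I) - 395 = -543743 + 204336*I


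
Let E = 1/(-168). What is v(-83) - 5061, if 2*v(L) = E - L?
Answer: -1686553/336 ≈ -5019.5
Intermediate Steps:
E = -1/168 ≈ -0.0059524
v(L) = -1/336 - L/2 (v(L) = (-1/168 - L)/2 = -1/336 - L/2)
v(-83) - 5061 = (-1/336 - ½*(-83)) - 5061 = (-1/336 + 83/2) - 5061 = 13943/336 - 5061 = -1686553/336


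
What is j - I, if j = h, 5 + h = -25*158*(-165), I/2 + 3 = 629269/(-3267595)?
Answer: 2129659567383/3267595 ≈ 6.5175e+5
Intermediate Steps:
I = -20864108/3267595 (I = -6 + 2*(629269/(-3267595)) = -6 + 2*(629269*(-1/3267595)) = -6 + 2*(-629269/3267595) = -6 - 1258538/3267595 = -20864108/3267595 ≈ -6.3852)
h = 651745 (h = -5 - 25*158*(-165) = -5 - 3950*(-165) = -5 + 651750 = 651745)
j = 651745
j - I = 651745 - 1*(-20864108/3267595) = 651745 + 20864108/3267595 = 2129659567383/3267595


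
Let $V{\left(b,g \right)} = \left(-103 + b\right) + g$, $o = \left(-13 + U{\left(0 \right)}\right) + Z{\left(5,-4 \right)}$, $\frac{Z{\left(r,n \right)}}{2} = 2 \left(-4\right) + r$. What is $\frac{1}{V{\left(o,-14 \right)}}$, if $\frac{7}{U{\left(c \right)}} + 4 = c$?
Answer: $- \frac{4}{551} \approx -0.0072595$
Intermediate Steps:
$Z{\left(r,n \right)} = -16 + 2 r$ ($Z{\left(r,n \right)} = 2 \left(2 \left(-4\right) + r\right) = 2 \left(-8 + r\right) = -16 + 2 r$)
$U{\left(c \right)} = \frac{7}{-4 + c}$
$o = - \frac{83}{4}$ ($o = \left(-13 + \frac{7}{-4 + 0}\right) + \left(-16 + 2 \cdot 5\right) = \left(-13 + \frac{7}{-4}\right) + \left(-16 + 10\right) = \left(-13 + 7 \left(- \frac{1}{4}\right)\right) - 6 = \left(-13 - \frac{7}{4}\right) - 6 = - \frac{59}{4} - 6 = - \frac{83}{4} \approx -20.75$)
$V{\left(b,g \right)} = -103 + b + g$
$\frac{1}{V{\left(o,-14 \right)}} = \frac{1}{-103 - \frac{83}{4} - 14} = \frac{1}{- \frac{551}{4}} = - \frac{4}{551}$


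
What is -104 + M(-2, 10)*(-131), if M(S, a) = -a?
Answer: 1206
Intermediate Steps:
-104 + M(-2, 10)*(-131) = -104 - 1*10*(-131) = -104 - 10*(-131) = -104 + 1310 = 1206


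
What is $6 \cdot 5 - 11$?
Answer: $19$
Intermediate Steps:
$6 \cdot 5 - 11 = 30 - 11 = 19$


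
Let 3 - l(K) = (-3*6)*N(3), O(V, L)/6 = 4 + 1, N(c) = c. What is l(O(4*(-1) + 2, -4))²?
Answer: 3249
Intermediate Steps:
O(V, L) = 30 (O(V, L) = 6*(4 + 1) = 6*5 = 30)
l(K) = 57 (l(K) = 3 - (-3*6)*3 = 3 - (-18)*3 = 3 - 1*(-54) = 3 + 54 = 57)
l(O(4*(-1) + 2, -4))² = 57² = 3249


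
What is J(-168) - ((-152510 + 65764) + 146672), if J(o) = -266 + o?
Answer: -60360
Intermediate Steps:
J(-168) - ((-152510 + 65764) + 146672) = (-266 - 168) - ((-152510 + 65764) + 146672) = -434 - (-86746 + 146672) = -434 - 1*59926 = -434 - 59926 = -60360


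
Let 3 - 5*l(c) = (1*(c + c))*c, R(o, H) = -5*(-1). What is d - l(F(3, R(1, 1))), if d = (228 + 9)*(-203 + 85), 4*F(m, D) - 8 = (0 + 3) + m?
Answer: -279617/10 ≈ -27962.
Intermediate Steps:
R(o, H) = 5
F(m, D) = 11/4 + m/4 (F(m, D) = 2 + ((0 + 3) + m)/4 = 2 + (3 + m)/4 = 2 + (3/4 + m/4) = 11/4 + m/4)
d = -27966 (d = 237*(-118) = -27966)
l(c) = 3/5 - 2*c**2/5 (l(c) = 3/5 - 1*(c + c)*c/5 = 3/5 - 1*(2*c)*c/5 = 3/5 - 2*c*c/5 = 3/5 - 2*c**2/5)
d - l(F(3, R(1, 1))) = -27966 - (3/5 - 2*(11/4 + (1/4)*3)**2/5) = -27966 - (3/5 - 2*(11/4 + 3/4)**2/5) = -27966 - (3/5 - 2*(7/2)**2/5) = -27966 - (3/5 - 2/5*49/4) = -27966 - (3/5 - 49/10) = -27966 - 1*(-43/10) = -27966 + 43/10 = -279617/10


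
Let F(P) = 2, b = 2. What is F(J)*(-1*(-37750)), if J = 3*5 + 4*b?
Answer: 75500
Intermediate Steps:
J = 23 (J = 3*5 + 4*2 = 15 + 8 = 23)
F(J)*(-1*(-37750)) = 2*(-1*(-37750)) = 2*37750 = 75500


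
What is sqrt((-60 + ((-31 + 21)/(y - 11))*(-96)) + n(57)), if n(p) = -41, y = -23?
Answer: 13*I*sqrt(221)/17 ≈ 11.368*I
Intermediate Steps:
sqrt((-60 + ((-31 + 21)/(y - 11))*(-96)) + n(57)) = sqrt((-60 + ((-31 + 21)/(-23 - 11))*(-96)) - 41) = sqrt((-60 - 10/(-34)*(-96)) - 41) = sqrt((-60 - 10*(-1/34)*(-96)) - 41) = sqrt((-60 + (5/17)*(-96)) - 41) = sqrt((-60 - 480/17) - 41) = sqrt(-1500/17 - 41) = sqrt(-2197/17) = 13*I*sqrt(221)/17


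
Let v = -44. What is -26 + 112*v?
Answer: -4954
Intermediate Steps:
-26 + 112*v = -26 + 112*(-44) = -26 - 4928 = -4954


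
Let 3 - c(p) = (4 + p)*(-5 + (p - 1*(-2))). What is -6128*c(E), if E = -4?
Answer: -18384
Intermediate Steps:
c(p) = 3 - (-3 + p)*(4 + p) (c(p) = 3 - (4 + p)*(-5 + (p - 1*(-2))) = 3 - (4 + p)*(-5 + (p + 2)) = 3 - (4 + p)*(-5 + (2 + p)) = 3 - (4 + p)*(-3 + p) = 3 - (-3 + p)*(4 + p))
-6128*c(E) = -6128*(15 - 1*(-4) - 1*(-4)**2) = -6128*(15 + 4 - 1*16) = -6128*(15 + 4 - 16) = -6128*3 = -18384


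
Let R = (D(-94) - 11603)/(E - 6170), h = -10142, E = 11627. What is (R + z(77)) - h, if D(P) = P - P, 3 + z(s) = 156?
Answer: 56168212/5457 ≈ 10293.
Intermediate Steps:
z(s) = 153 (z(s) = -3 + 156 = 153)
D(P) = 0
R = -11603/5457 (R = (0 - 11603)/(11627 - 6170) = -11603/5457 ≈ -2.1263)
(R + z(77)) - h = (-11603/5457 + 153) - 1*(-10142) = 823318/5457 + 10142 = 56168212/5457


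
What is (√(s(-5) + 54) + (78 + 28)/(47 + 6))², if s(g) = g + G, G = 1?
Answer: 54 + 20*√2 ≈ 82.284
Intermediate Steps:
s(g) = 1 + g (s(g) = g + 1 = 1 + g)
(√(s(-5) + 54) + (78 + 28)/(47 + 6))² = (√((1 - 5) + 54) + (78 + 28)/(47 + 6))² = (√(-4 + 54) + 106/53)² = (√50 + 106*(1/53))² = (5*√2 + 2)² = (2 + 5*√2)²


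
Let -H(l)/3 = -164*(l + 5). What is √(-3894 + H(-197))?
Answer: 13*I*√582 ≈ 313.62*I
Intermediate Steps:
H(l) = 2460 + 492*l (H(l) = -(-492)*(l + 5) = -(-492)*(5 + l) = -3*(-820 - 164*l) = 2460 + 492*l)
√(-3894 + H(-197)) = √(-3894 + (2460 + 492*(-197))) = √(-3894 + (2460 - 96924)) = √(-3894 - 94464) = √(-98358) = 13*I*√582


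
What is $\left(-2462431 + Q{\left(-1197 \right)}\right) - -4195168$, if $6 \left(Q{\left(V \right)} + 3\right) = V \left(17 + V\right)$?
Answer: $1968144$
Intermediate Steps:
$Q{\left(V \right)} = -3 + \frac{V \left(17 + V\right)}{6}$
$\left(-2462431 + Q{\left(-1197 \right)}\right) - -4195168 = \left(-2462431 + \left(-3 + \frac{\left(-1197\right)^{2}}{6} + \frac{17}{6} \left(-1197\right)\right)\right) - -4195168 = \left(-2462431 - -235407\right) + 4195168 = \left(-2462431 + 235407\right) + 4195168 = -2227024 + 4195168 = 1968144$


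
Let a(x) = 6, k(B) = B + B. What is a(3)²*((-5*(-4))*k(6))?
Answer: 8640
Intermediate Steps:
k(B) = 2*B
a(3)²*((-5*(-4))*k(6)) = 6²*((-5*(-4))*(2*6)) = 36*(20*12) = 36*240 = 8640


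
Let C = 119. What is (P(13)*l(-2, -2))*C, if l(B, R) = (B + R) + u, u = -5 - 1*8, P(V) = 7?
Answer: -14161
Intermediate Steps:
u = -13 (u = -5 - 8 = -13)
l(B, R) = -13 + B + R (l(B, R) = (B + R) - 13 = -13 + B + R)
(P(13)*l(-2, -2))*C = (7*(-13 - 2 - 2))*119 = (7*(-17))*119 = -119*119 = -14161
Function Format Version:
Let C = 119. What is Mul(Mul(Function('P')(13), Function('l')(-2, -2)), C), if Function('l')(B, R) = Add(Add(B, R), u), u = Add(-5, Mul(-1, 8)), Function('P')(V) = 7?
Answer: -14161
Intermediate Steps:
u = -13 (u = Add(-5, -8) = -13)
Function('l')(B, R) = Add(-13, B, R) (Function('l')(B, R) = Add(Add(B, R), -13) = Add(-13, B, R))
Mul(Mul(Function('P')(13), Function('l')(-2, -2)), C) = Mul(Mul(7, Add(-13, -2, -2)), 119) = Mul(Mul(7, -17), 119) = Mul(-119, 119) = -14161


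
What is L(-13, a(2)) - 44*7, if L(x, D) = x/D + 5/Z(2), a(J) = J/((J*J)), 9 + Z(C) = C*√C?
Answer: -24427/73 - 10*√2/73 ≈ -334.81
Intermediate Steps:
Z(C) = -9 + C^(3/2) (Z(C) = -9 + C*√C = -9 + C^(3/2))
a(J) = 1/J (a(J) = J/(J²) = J/J² = 1/J)
L(x, D) = 5/(-9 + 2*√2) + x/D (L(x, D) = x/D + 5/(-9 + 2^(3/2)) = x/D + 5/(-9 + 2*√2) = 5/(-9 + 2*√2) + x/D)
L(-13, a(2)) - 44*7 = (-5/(9 - 2*√2) - 13/(1/2)) - 44*7 = (-5/(9 - 2*√2) - 13/½) - 1*308 = (-5/(9 - 2*√2) - 13*2) - 308 = (-5/(9 - 2*√2) - 26) - 308 = (-26 - 5/(9 - 2*√2)) - 308 = -334 - 5/(9 - 2*√2)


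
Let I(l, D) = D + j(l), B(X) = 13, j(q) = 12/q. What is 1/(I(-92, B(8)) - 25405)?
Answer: -23/584019 ≈ -3.9382e-5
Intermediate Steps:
I(l, D) = D + 12/l
1/(I(-92, B(8)) - 25405) = 1/((13 + 12/(-92)) - 25405) = 1/((13 + 12*(-1/92)) - 25405) = 1/((13 - 3/23) - 25405) = 1/(296/23 - 25405) = 1/(-584019/23) = -23/584019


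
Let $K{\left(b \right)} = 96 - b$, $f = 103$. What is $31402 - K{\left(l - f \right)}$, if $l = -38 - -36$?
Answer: $31201$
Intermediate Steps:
$l = -2$ ($l = -38 + 36 = -2$)
$31402 - K{\left(l - f \right)} = 31402 - \left(96 - \left(-2 - 103\right)\right) = 31402 - \left(96 - -105\right) = 31402 - \left(96 + 105\right) = 31402 - 201 = 31201$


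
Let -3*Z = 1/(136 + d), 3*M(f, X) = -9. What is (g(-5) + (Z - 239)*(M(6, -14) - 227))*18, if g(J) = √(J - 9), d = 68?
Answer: 16820935/17 + 18*I*√14 ≈ 9.8947e+5 + 67.35*I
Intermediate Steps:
M(f, X) = -3 (M(f, X) = (⅓)*(-9) = -3)
Z = -1/612 (Z = -1/(3*(136 + 68)) = -⅓/204 = -⅓*1/204 = -1/612 ≈ -0.0016340)
g(J) = √(-9 + J)
(g(-5) + (Z - 239)*(M(6, -14) - 227))*18 = (√(-9 - 5) + (-1/612 - 239)*(-3 - 227))*18 = (√(-14) - 146269/612*(-230))*18 = (I*√14 + 16820935/306)*18 = (16820935/306 + I*√14)*18 = 16820935/17 + 18*I*√14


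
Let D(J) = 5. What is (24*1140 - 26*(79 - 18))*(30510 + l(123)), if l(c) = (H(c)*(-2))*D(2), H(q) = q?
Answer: 754662720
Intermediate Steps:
l(c) = -10*c (l(c) = (c*(-2))*5 = -2*c*5 = -10*c)
(24*1140 - 26*(79 - 18))*(30510 + l(123)) = (24*1140 - 26*(79 - 18))*(30510 - 10*123) = (27360 - 26*61)*(30510 - 1230) = (27360 - 1586)*29280 = 25774*29280 = 754662720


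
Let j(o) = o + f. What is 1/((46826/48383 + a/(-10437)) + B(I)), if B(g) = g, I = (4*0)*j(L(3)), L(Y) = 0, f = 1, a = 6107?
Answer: 504973371/193247981 ≈ 2.6131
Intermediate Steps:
j(o) = 1 + o (j(o) = o + 1 = 1 + o)
I = 0 (I = (4*0)*(1 + 0) = 0*1 = 0)
1/((46826/48383 + a/(-10437)) + B(I)) = 1/((46826/48383 + 6107/(-10437)) + 0) = 1/((46826*(1/48383) + 6107*(-1/10437)) + 0) = 1/((46826/48383 - 6107/10437) + 0) = 1/(193247981/504973371 + 0) = 1/(193247981/504973371) = 504973371/193247981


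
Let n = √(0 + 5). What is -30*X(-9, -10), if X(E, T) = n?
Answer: -30*√5 ≈ -67.082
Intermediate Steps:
n = √5 ≈ 2.2361
X(E, T) = √5
-30*X(-9, -10) = -30*√5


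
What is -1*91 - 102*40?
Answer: -4171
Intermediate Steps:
-1*91 - 102*40 = -91 - 4080 = -4171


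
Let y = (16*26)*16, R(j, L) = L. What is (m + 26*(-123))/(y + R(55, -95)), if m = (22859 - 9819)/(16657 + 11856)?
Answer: -91171534/187073793 ≈ -0.48736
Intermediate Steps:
y = 6656 (y = 416*16 = 6656)
m = 13040/28513 ≈ 0.45734
(m + 26*(-123))/(y + R(55, -95)) = (13040/28513 + 26*(-123))/(6656 - 95) = (13040/28513 - 3198)/6561 = -91171534/28513*1/6561 = -91171534/187073793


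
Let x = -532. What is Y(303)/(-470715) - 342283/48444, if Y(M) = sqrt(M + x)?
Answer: -342283/48444 - I*sqrt(229)/470715 ≈ -7.0655 - 3.2148e-5*I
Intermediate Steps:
Y(M) = sqrt(-532 + M) (Y(M) = sqrt(M - 532) = sqrt(-532 + M))
Y(303)/(-470715) - 342283/48444 = sqrt(-532 + 303)/(-470715) - 342283/48444 = sqrt(-229)*(-1/470715) - 342283*1/48444 = (I*sqrt(229))*(-1/470715) - 342283/48444 = -I*sqrt(229)/470715 - 342283/48444 = -342283/48444 - I*sqrt(229)/470715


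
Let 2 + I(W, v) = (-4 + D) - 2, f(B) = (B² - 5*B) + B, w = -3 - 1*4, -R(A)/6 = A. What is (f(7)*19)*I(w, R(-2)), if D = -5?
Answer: -5187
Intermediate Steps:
R(A) = -6*A
w = -7 (w = -3 - 4 = -7)
f(B) = B² - 4*B
I(W, v) = -13 (I(W, v) = -2 + ((-4 - 5) - 2) = -2 + (-9 - 2) = -2 - 11 = -13)
(f(7)*19)*I(w, R(-2)) = ((7*(-4 + 7))*19)*(-13) = ((7*3)*19)*(-13) = (21*19)*(-13) = 399*(-13) = -5187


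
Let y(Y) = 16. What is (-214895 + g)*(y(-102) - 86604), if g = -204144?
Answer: 36283748932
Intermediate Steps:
(-214895 + g)*(y(-102) - 86604) = (-214895 - 204144)*(16 - 86604) = -419039*(-86588) = 36283748932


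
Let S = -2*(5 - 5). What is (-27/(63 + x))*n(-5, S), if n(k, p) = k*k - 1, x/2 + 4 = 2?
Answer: -648/59 ≈ -10.983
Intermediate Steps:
S = 0 (S = -2*0 = 0)
x = -4 (x = -8 + 2*2 = -8 + 4 = -4)
n(k, p) = -1 + k² (n(k, p) = k² - 1 = -1 + k²)
(-27/(63 + x))*n(-5, S) = (-27/(63 - 4))*(-1 + (-5)²) = (-27/59)*(-1 + 25) = ((1/59)*(-27))*24 = -27/59*24 = -648/59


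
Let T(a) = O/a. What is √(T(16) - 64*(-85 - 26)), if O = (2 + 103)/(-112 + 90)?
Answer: √55011066/88 ≈ 84.283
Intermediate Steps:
O = -105/22 (O = 105/(-22) = 105*(-1/22) = -105/22 ≈ -4.7727)
T(a) = -105/(22*a)
√(T(16) - 64*(-85 - 26)) = √(-105/22/16 - 64*(-85 - 26)) = √(-105/22*1/16 - 64*(-111)) = √(-105/352 + 7104) = √(2500503/352) = √55011066/88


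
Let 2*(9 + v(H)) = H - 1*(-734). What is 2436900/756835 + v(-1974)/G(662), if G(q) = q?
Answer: 227435717/100204954 ≈ 2.2697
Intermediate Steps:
v(H) = 358 + H/2 (v(H) = -9 + (H - 1*(-734))/2 = -9 + (H + 734)/2 = -9 + (734 + H)/2 = -9 + (367 + H/2) = 358 + H/2)
2436900/756835 + v(-1974)/G(662) = 2436900/756835 + (358 + (½)*(-1974))/662 = 2436900*(1/756835) + (358 - 987)*(1/662) = 487380/151367 - 629*1/662 = 487380/151367 - 629/662 = 227435717/100204954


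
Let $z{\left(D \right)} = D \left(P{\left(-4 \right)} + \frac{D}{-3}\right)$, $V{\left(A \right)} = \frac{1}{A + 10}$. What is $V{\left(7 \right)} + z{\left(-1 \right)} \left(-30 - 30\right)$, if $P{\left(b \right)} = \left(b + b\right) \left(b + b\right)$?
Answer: $\frac{65621}{17} \approx 3860.1$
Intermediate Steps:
$P{\left(b \right)} = 4 b^{2}$ ($P{\left(b \right)} = 2 b 2 b = 4 b^{2}$)
$V{\left(A \right)} = \frac{1}{10 + A}$
$z{\left(D \right)} = D \left(64 - \frac{D}{3}\right)$ ($z{\left(D \right)} = D \left(4 \left(-4\right)^{2} + \frac{D}{-3}\right) = D \left(4 \cdot 16 + D \left(- \frac{1}{3}\right)\right) = D \left(64 - \frac{D}{3}\right)$)
$V{\left(7 \right)} + z{\left(-1 \right)} \left(-30 - 30\right) = \frac{1}{10 + 7} + \frac{1}{3} \left(-1\right) \left(192 - -1\right) \left(-30 - 30\right) = \frac{1}{17} + \frac{1}{3} \left(-1\right) \left(192 + 1\right) \left(-30 - 30\right) = \frac{1}{17} + \frac{1}{3} \left(-1\right) 193 \left(-60\right) = \frac{1}{17} - -3860 = \frac{1}{17} + 3860 = \frac{65621}{17}$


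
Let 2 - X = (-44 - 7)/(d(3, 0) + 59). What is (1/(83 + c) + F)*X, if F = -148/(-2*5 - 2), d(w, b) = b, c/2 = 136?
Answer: 2220322/62835 ≈ 35.336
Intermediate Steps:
c = 272 (c = 2*136 = 272)
F = 37/3 (F = -148/(-10 - 2) = -148/(-12) = -148*(-1/12) = 37/3 ≈ 12.333)
X = 169/59 (X = 2 - (-44 - 7)/(0 + 59) = 2 - (-51)/59 = 2 - 1*(-51/59) = 2 + 51/59 = 169/59 ≈ 2.8644)
(1/(83 + c) + F)*X = (1/(83 + 272) + 37/3)*(169/59) = (1/355 + 37/3)*(169/59) = (13138/1065)*(169/59) = 2220322/62835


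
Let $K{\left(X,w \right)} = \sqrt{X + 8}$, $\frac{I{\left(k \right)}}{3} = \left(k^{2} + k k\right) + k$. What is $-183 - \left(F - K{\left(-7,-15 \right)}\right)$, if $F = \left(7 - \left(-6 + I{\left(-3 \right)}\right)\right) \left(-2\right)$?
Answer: $-246$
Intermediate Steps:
$I{\left(k \right)} = 3 k + 6 k^{2}$ ($I{\left(k \right)} = 3 \left(\left(k^{2} + k k\right) + k\right) = 3 \left(\left(k^{2} + k^{2}\right) + k\right) = 3 \left(2 k^{2} + k\right) = 3 \left(k + 2 k^{2}\right) = 3 k + 6 k^{2}$)
$F = 64$ ($F = \left(7 + \left(6 - 3 \left(-3\right) \left(1 + 2 \left(-3\right)\right)\right)\right) \left(-2\right) = \left(7 + \left(6 - 3 \left(-3\right) \left(1 - 6\right)\right)\right) \left(-2\right) = \left(7 + \left(6 - 3 \left(-3\right) \left(-5\right)\right)\right) \left(-2\right) = \left(7 + \left(6 - 45\right)\right) \left(-2\right) = \left(7 - 39\right) \left(-2\right) = \left(-32\right) \left(-2\right) = 64$)
$K{\left(X,w \right)} = \sqrt{8 + X}$
$-183 - \left(F - K{\left(-7,-15 \right)}\right) = -183 + \left(\sqrt{8 - 7} - 64\right) = -183 - \left(64 - \sqrt{1}\right) = -183 + \left(1 - 64\right) = -183 - 63 = -246$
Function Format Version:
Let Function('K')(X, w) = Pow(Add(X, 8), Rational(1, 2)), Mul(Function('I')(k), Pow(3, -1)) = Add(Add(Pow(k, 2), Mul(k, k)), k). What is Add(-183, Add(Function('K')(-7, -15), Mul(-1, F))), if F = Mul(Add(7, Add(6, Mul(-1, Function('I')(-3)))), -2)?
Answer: -246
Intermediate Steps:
Function('I')(k) = Add(Mul(3, k), Mul(6, Pow(k, 2))) (Function('I')(k) = Mul(3, Add(Add(Pow(k, 2), Mul(k, k)), k)) = Mul(3, Add(Add(Pow(k, 2), Pow(k, 2)), k)) = Mul(3, Add(Mul(2, Pow(k, 2)), k)) = Mul(3, Add(k, Mul(2, Pow(k, 2)))) = Add(Mul(3, k), Mul(6, Pow(k, 2))))
F = 64 (F = Mul(Add(7, Add(6, Mul(-1, Mul(3, -3, Add(1, Mul(2, -3)))))), -2) = Mul(Add(7, Add(6, Mul(-1, Mul(3, -3, Add(1, -6))))), -2) = Mul(Add(7, Add(6, Mul(-1, Mul(3, -3, -5)))), -2) = Mul(Add(7, Add(6, Mul(-1, 45))), -2) = Mul(Add(7, Add(6, -45)), -2) = Mul(Add(7, -39), -2) = Mul(-32, -2) = 64)
Function('K')(X, w) = Pow(Add(8, X), Rational(1, 2))
Add(-183, Add(Function('K')(-7, -15), Mul(-1, F))) = Add(-183, Add(Pow(Add(8, -7), Rational(1, 2)), Mul(-1, 64))) = Add(-183, Add(Pow(1, Rational(1, 2)), -64)) = Add(-183, Add(1, -64)) = Add(-183, -63) = -246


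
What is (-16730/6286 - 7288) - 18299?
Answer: -11489758/449 ≈ -25590.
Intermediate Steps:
(-16730/6286 - 7288) - 18299 = (-16730*1/6286 - 7288) - 18299 = (-1195/449 - 7288) - 18299 = -3273507/449 - 18299 = -11489758/449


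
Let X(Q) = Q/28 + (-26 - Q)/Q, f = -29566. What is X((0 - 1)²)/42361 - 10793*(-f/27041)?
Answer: -54070572530637/4581935204 ≈ -11801.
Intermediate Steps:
X(Q) = Q/28 + (-26 - Q)/Q (X(Q) = Q*(1/28) + (-26 - Q)/Q = Q/28 + (-26 - Q)/Q)
X((0 - 1)²)/42361 - 10793*(-f/27041) = (-1 - 26/(0 - 1)² + (0 - 1)²/28)/42361 - 10793/((-27041/(-29566))) = (-1 - 26/((-1)²) + (1/28)*(-1)²)*(1/42361) - 10793/((-27041*(-1/29566))) = (-1 - 26/1 + (1/28)*1)*(1/42361) - 10793/27041/29566 = (-1 - 26*1 + 1/28)*(1/42361) - 10793*29566/27041 = (-1 - 26 + 1/28)*(1/42361) - 319105838/27041 = -755/28*1/42361 - 319105838/27041 = -755/1186108 - 319105838/27041 = -54070572530637/4581935204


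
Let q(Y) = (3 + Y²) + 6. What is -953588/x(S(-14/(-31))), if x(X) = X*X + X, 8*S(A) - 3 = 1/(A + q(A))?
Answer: -1313660402872128/741764485 ≈ -1.7710e+6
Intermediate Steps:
q(Y) = 9 + Y²
S(A) = 3/8 + 1/(8*(9 + A + A²)) (S(A) = 3/8 + 1/(8*(A + (9 + A²))) = 3/8 + 1/(8*(9 + A + A²)))
x(X) = X + X² (x(X) = X² + X = X + X²)
-953588/x(S(-14/(-31))) = -953588*8*(9 - 14/(-31) + (-14/(-31))²)/((1 + (28 + 3*(-14/(-31)) + 3*(-14/(-31))²)/(8*(9 - 14/(-31) + (-14/(-31))²)))*(28 + 3*(-14/(-31)) + 3*(-14/(-31))²)) = -953588*8*(9 - 14*(-1/31) + (-14*(-1/31))²)/((1 + (28 + 3*(-14*(-1/31)) + 3*(-14*(-1/31))²)/(8*(9 - 14*(-1/31) + (-14*(-1/31))²)))*(28 + 3*(-14*(-1/31)) + 3*(-14*(-1/31))²)) = -953588*8*(9 + 14/31 + (14/31)²)/((1 + (28 + 3*(14/31) + 3*(14/31)²)/(8*(9 + 14/31 + (14/31)²)))*(28 + 3*(14/31) + 3*(14/31)²)) = -953588*8*(9 + 14/31 + 196/961)/((1 + (28 + 42/31 + 3*(196/961))/(8*(9 + 14/31 + 196/961)))*(28 + 42/31 + 3*(196/961))) = -953588*74232/(961*(1 + (28 + 42/31 + 588/961)/(8*(9279/961)))*(28 + 42/31 + 588/961)) = -953588*37116/(14399*(1 + (⅛)*(961/9279)*(28798/961))) = -953588*37116/(14399*(1 + 14399/37116)) = -953588/((14399/37116)*(51515/37116)) = -953588/741764485/1377597456 = -953588*1377597456/741764485 = -1313660402872128/741764485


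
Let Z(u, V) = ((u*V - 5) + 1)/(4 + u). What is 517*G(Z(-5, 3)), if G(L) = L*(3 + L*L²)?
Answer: 67405426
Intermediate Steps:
Z(u, V) = (-4 + V*u)/(4 + u) (Z(u, V) = ((V*u - 5) + 1)/(4 + u) = ((-5 + V*u) + 1)/(4 + u) = (-4 + V*u)/(4 + u))
G(L) = L*(3 + L³)
517*G(Z(-5, 3)) = 517*(((-4 + 3*(-5))/(4 - 5))*(3 + ((-4 + 3*(-5))/(4 - 5))³)) = 517*(((-4 - 15)/(-1))*(3 + ((-4 - 15)/(-1))³)) = 517*((-1*(-19))*(3 + (-1*(-19))³)) = 517*(19*(3 + 19³)) = 517*(19*(3 + 6859)) = 517*(19*6862) = 517*130378 = 67405426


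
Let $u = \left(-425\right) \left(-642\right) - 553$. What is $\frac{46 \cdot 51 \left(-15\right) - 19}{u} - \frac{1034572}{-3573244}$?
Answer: $\frac{38975125972}{243245905367} \approx 0.16023$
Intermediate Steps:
$u = 272297$ ($u = 272850 - 553 = 272297$)
$\frac{46 \cdot 51 \left(-15\right) - 19}{u} - \frac{1034572}{-3573244} = \frac{46 \cdot 51 \left(-15\right) - 19}{272297} - \frac{1034572}{-3573244} = \left(46 \left(-765\right) - 19\right) \frac{1}{272297} - - \frac{258643}{893311} = \left(-35190 - 19\right) \frac{1}{272297} + \frac{258643}{893311} = \left(-35209\right) \frac{1}{272297} + \frac{258643}{893311} = - \frac{35209}{272297} + \frac{258643}{893311} = \frac{38975125972}{243245905367}$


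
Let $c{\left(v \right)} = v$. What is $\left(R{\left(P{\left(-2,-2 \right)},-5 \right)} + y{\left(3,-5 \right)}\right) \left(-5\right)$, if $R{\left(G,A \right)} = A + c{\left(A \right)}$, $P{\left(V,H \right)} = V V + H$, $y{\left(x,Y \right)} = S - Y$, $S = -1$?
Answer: $30$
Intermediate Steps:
$y{\left(x,Y \right)} = -1 - Y$
$P{\left(V,H \right)} = H + V^{2}$ ($P{\left(V,H \right)} = V^{2} + H = H + V^{2}$)
$R{\left(G,A \right)} = 2 A$ ($R{\left(G,A \right)} = A + A = 2 A$)
$\left(R{\left(P{\left(-2,-2 \right)},-5 \right)} + y{\left(3,-5 \right)}\right) \left(-5\right) = \left(2 \left(-5\right) - -4\right) \left(-5\right) = \left(-10 + \left(-1 + 5\right)\right) \left(-5\right) = \left(-10 + 4\right) \left(-5\right) = \left(-6\right) \left(-5\right) = 30$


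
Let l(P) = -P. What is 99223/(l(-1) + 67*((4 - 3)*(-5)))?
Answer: -99223/334 ≈ -297.07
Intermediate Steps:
99223/(l(-1) + 67*((4 - 3)*(-5))) = 99223/(-1*(-1) + 67*((4 - 3)*(-5))) = 99223/(1 + 67*(1*(-5))) = 99223/(1 + 67*(-5)) = 99223/(1 - 335) = 99223/(-334) = 99223*(-1/334) = -99223/334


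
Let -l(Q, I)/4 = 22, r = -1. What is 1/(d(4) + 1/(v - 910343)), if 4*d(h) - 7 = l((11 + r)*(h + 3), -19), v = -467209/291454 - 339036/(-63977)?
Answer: -67898030415756972/1374935190504488915 ≈ -0.049383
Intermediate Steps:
v = 68922768151/18646352558 (v = -467209*1/291454 - 339036*(-1/63977) = -467209/291454 + 339036/63977 = 68922768151/18646352558 ≈ 3.6963)
l(Q, I) = -88 (l(Q, I) = -4*22 = -88)
d(h) = -81/4 (d(h) = 7/4 + (¼)*(-88) = 7/4 - 22 = -81/4)
1/(d(4) + 1/(v - 910343)) = 1/(-81/4 + 1/(68922768151/18646352558 - 910343)) = 1/(-81/4 + 1/(-16974507603939243/18646352558)) = 1/(-81/4 - 18646352558/16974507603939243) = 1/(-1374935190504488915/67898030415756972) = -67898030415756972/1374935190504488915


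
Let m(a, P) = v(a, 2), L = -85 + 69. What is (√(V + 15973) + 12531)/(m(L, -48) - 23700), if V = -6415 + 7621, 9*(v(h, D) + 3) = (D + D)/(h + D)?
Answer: -789453/1493291 - 63*√17179/1493291 ≈ -0.53420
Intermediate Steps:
L = -16
v(h, D) = -3 + 2*D/(9*(D + h)) (v(h, D) = -3 + ((D + D)/(h + D))/9 = -3 + ((2*D)/(D + h))/9 = -3 + (2*D/(D + h))/9 = -3 + 2*D/(9*(D + h)))
V = 1206
m(a, P) = (-50/9 - 3*a)/(2 + a) (m(a, P) = (-3*a - 25/9*2)/(2 + a) = (-3*a - 50/9)/(2 + a) = (-50/9 - 3*a)/(2 + a))
(√(V + 15973) + 12531)/(m(L, -48) - 23700) = (√(1206 + 15973) + 12531)/((-50 - 27*(-16))/(9*(2 - 16)) - 23700) = (√17179 + 12531)/((⅑)*(-50 + 432)/(-14) - 23700) = (12531 + √17179)/((⅑)*(-1/14)*382 - 23700) = (12531 + √17179)/(-191/63 - 23700) = (12531 + √17179)/(-1493291/63) = (12531 + √17179)*(-63/1493291) = -789453/1493291 - 63*√17179/1493291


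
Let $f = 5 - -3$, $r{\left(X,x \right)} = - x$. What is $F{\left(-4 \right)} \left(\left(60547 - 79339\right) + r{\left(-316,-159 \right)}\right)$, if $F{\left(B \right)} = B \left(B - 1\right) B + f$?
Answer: $1341576$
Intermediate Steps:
$f = 8$ ($f = 5 + 3 = 8$)
$F{\left(B \right)} = 8 + B^{2} \left(-1 + B\right)$ ($F{\left(B \right)} = B \left(B - 1\right) B + 8 = B \left(-1 + B\right) B + 8 = B^{2} \left(-1 + B\right) + 8 = 8 + B^{2} \left(-1 + B\right)$)
$F{\left(-4 \right)} \left(\left(60547 - 79339\right) + r{\left(-316,-159 \right)}\right) = \left(8 + \left(-4\right)^{3} - \left(-4\right)^{2}\right) \left(\left(60547 - 79339\right) - -159\right) = \left(8 - 64 - 16\right) \left(-18792 + 159\right) = \left(8 - 64 - 16\right) \left(-18633\right) = \left(-72\right) \left(-18633\right) = 1341576$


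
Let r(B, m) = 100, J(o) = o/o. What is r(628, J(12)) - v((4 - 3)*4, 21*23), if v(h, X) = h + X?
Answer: -387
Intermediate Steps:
J(o) = 1
v(h, X) = X + h
r(628, J(12)) - v((4 - 3)*4, 21*23) = 100 - (21*23 + (4 - 3)*4) = 100 - (483 + 1*4) = 100 - (483 + 4) = 100 - 1*487 = 100 - 487 = -387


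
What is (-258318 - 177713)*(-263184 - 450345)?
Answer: 311120763399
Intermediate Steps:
(-258318 - 177713)*(-263184 - 450345) = -436031*(-713529) = 311120763399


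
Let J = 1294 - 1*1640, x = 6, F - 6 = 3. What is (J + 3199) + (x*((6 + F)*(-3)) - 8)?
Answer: 2575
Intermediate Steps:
F = 9 (F = 6 + 3 = 9)
J = -346 (J = 1294 - 1640 = -346)
(J + 3199) + (x*((6 + F)*(-3)) - 8) = (-346 + 3199) + (6*((6 + 9)*(-3)) - 8) = 2853 + (6*(15*(-3)) - 8) = 2853 + (6*(-45) - 8) = 2853 + (-270 - 8) = 2853 - 278 = 2575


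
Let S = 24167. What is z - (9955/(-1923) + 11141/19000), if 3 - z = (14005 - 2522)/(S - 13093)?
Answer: 1325809306709/202305369000 ≈ 6.5535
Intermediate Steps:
z = 21739/11074 (z = 3 - (14005 - 2522)/(24167 - 13093) = 3 - 11483/11074 = 21739/11074 ≈ 1.9631)
z - (9955/(-1923) + 11141/19000) = 21739/11074 - (9955/(-1923) + 11141/19000) = 21739/11074 - (9955*(-1/1923) + 11141*(1/19000)) = 21739/11074 - (-9955/1923 + 11141/19000) = 21739/11074 - 1*(-167720857/36537000) = 21739/11074 + 167720857/36537000 = 1325809306709/202305369000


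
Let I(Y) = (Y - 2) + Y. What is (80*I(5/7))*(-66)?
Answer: 21120/7 ≈ 3017.1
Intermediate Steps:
I(Y) = -2 + 2*Y (I(Y) = (-2 + Y) + Y = -2 + 2*Y)
(80*I(5/7))*(-66) = (80*(-2 + 2*(5/7)))*(-66) = (80*(-2 + 10/7))*(-66) = (80*(-4/7))*(-66) = -320/7*(-66) = 21120/7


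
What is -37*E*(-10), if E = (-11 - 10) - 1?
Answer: -8140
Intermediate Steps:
E = -22 (E = -21 - 1 = -22)
-37*E*(-10) = -37*(-22)*(-10) = 814*(-10) = -8140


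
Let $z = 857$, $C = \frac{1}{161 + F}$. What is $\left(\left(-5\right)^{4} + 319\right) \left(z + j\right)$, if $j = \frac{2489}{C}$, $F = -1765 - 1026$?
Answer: $-6178681072$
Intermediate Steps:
$F = -2791$ ($F = -1765 - 1026 = -2791$)
$C = - \frac{1}{2630}$ ($C = \frac{1}{161 - 2791} = \frac{1}{-2630} = - \frac{1}{2630} \approx -0.00038023$)
$j = -6546070$ ($j = \frac{2489}{- \frac{1}{2630}} = 2489 \left(-2630\right) = -6546070$)
$\left(\left(-5\right)^{4} + 319\right) \left(z + j\right) = \left(\left(-5\right)^{4} + 319\right) \left(857 - 6546070\right) = \left(625 + 319\right) \left(-6545213\right) = 944 \left(-6545213\right) = -6178681072$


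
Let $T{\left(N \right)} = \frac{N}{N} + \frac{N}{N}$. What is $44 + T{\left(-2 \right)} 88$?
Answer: $220$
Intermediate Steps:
$T{\left(N \right)} = 2$ ($T{\left(N \right)} = 1 + 1 = 2$)
$44 + T{\left(-2 \right)} 88 = 44 + 2 \cdot 88 = 44 + 176 = 220$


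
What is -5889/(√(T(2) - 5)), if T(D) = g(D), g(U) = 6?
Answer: -5889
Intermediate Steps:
T(D) = 6
-5889/(√(T(2) - 5)) = -5889/(√(6 - 5)) = -5889/(√1) = -5889/1 = -5889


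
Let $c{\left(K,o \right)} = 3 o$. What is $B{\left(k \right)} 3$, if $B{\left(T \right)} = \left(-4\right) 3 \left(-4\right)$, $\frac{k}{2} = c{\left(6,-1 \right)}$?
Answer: $144$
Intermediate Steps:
$k = -6$ ($k = 2 \cdot 3 \left(-1\right) = 2 \left(-3\right) = -6$)
$B{\left(T \right)} = 48$ ($B{\left(T \right)} = \left(-12\right) \left(-4\right) = 48$)
$B{\left(k \right)} 3 = 48 \cdot 3 = 144$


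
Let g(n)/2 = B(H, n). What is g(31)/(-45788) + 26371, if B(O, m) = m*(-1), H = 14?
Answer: 603737705/22894 ≈ 26371.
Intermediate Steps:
B(O, m) = -m
g(n) = -2*n (g(n) = 2*(-n) = -2*n)
g(31)/(-45788) + 26371 = -2*31/(-45788) + 26371 = -62*(-1/45788) + 26371 = 31/22894 + 26371 = 603737705/22894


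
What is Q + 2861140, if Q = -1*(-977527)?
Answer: 3838667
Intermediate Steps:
Q = 977527
Q + 2861140 = 977527 + 2861140 = 3838667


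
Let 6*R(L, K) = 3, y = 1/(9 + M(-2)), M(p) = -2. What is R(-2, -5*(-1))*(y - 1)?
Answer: -3/7 ≈ -0.42857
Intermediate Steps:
y = ⅐ (y = 1/(9 - 2) = 1/7 = ⅐ ≈ 0.14286)
R(L, K) = ½ (R(L, K) = (⅙)*3 = ½)
R(-2, -5*(-1))*(y - 1) = (⅐ - 1)/2 = (½)*(-6/7) = -3/7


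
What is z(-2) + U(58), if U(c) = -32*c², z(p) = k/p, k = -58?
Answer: -107619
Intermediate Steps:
z(p) = -58/p
z(-2) + U(58) = -58/(-2) - 32*58² = -58*(-½) - 32*3364 = 29 - 107648 = -107619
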